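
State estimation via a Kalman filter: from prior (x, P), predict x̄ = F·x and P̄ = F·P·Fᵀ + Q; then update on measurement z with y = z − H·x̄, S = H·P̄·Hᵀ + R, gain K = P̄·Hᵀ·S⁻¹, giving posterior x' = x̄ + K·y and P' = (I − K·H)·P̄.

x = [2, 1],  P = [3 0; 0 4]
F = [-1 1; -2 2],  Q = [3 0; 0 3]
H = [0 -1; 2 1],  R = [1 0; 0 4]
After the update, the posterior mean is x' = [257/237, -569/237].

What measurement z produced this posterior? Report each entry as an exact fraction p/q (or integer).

z = [3, 1]

x̄ = F·x = [-1, -2]
P̄ = F·P·Fᵀ + Q = [10 14; 14 31]
S = H·P̄·Hᵀ + R = [32 -59; -59 131]
K = P̄·Hᵀ·S⁻¹ = [172/711 262/711; -580/711 59/711]
x' − x̄ = [494/237, -95/237] = K·y
y = (KᵀK)⁻¹·Kᵀ·(x' − x̄) = [1, 5]
z = y + H·x̄ = [1, 5] + [2, -4] = [3, 1]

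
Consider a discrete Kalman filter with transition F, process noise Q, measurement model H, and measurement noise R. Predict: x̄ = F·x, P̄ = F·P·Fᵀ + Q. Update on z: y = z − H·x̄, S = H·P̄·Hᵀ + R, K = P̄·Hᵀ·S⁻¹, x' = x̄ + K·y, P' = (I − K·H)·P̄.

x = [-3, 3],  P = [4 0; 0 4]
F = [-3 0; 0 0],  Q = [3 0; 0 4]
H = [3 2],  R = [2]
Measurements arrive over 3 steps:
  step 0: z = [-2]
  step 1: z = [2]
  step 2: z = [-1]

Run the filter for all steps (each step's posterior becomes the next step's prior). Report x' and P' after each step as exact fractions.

step 0: x̄ = F·x = [9, 0]
step 0: P̄ = F·P·Fᵀ + Q = [39 0; 0 4]
step 0: y = z − H·x̄ = [-29]
step 0: S = H·P̄·Hᵀ + R = [369]
step 0: K = P̄·Hᵀ·S⁻¹ = [13/41; 8/369]
step 0: x' = x̄ + K·y = [-8/41, -232/369]
step 0: P' = (I − K·H)·P̄ = [78/41 -104/41; -104/41 1412/369]
step 1: x̄ = F·x = [24/41, 0]
step 1: P̄ = F·P·Fᵀ + Q = [825/41 0; 0 4]
step 1: y = z − H·x̄ = [10/41]
step 1: S = H·P̄·Hᵀ + R = [8163/41]
step 1: K = P̄·Hᵀ·S⁻¹ = [275/907; 328/8163]
step 1: x' = x̄ + K·y = [598/907, 80/8163]
step 1: P' = (I − K·H)·P̄ = [1650/907 -2200/907; -2200/907 30028/8163]
step 2: x̄ = F·x = [-1794/907, 0]
step 2: P̄ = F·P·Fᵀ + Q = [17571/907 0; 0 4]
step 2: y = z − H·x̄ = [4475/907]
step 2: S = H·P̄·Hᵀ + R = [174465/907]
step 2: K = P̄·Hᵀ·S⁻¹ = [5857/19385; 7256/174465]
step 2: x' = x̄ + K·y = [-1889/3877, 7160/34893]
step 2: P' = (I − K·H)·P̄ = [35142/19385 -46856/19385; -46856/19385 639812/174465]

step 0: x' = [-8/41, -232/369], P' = [78/41 -104/41; -104/41 1412/369]
step 1: x' = [598/907, 80/8163], P' = [1650/907 -2200/907; -2200/907 30028/8163]
step 2: x' = [-1889/3877, 7160/34893], P' = [35142/19385 -46856/19385; -46856/19385 639812/174465]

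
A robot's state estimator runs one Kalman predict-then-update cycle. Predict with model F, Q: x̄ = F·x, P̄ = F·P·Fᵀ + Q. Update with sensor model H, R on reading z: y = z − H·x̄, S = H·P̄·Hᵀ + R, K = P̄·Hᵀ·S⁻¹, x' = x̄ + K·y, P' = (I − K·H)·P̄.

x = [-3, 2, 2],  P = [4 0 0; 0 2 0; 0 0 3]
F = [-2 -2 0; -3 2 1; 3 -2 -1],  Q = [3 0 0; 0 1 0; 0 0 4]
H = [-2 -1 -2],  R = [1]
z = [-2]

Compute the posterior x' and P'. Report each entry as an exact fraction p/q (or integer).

x' = [712/109, 1453/109, -1336/109]
P' = [1499/109 2276/109 -2618/109; 2276/109 5036/109 -4801/109; -2618/109 -4801/109 5030/109]

x̄ = F·x = [2, 15, -15]
P̄ = F·P·Fᵀ + Q = [27 16 -16; 16 48 -47; -16 -47 51]
y = z − H·x̄ = [-13]
S = H·P̄·Hᵀ + R = [109]
K = P̄·Hᵀ·S⁻¹ = [-38/109; 14/109; -23/109]
x' = x̄ + K·y = [712/109, 1453/109, -1336/109]
P' = (I − K·H)·P̄ = [1499/109 2276/109 -2618/109; 2276/109 5036/109 -4801/109; -2618/109 -4801/109 5030/109]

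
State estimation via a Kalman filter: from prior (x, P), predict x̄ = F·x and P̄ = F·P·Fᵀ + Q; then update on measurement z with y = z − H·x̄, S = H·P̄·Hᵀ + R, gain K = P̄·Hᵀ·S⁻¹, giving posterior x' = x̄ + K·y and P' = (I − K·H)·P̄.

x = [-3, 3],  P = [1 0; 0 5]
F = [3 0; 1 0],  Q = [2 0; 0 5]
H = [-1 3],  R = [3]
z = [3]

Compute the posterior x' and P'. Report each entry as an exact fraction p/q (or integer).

x' = [-228/25, -21/10]
P' = [273/25 18/5; 18/5 3/2]

x̄ = F·x = [-9, -3]
P̄ = F·P·Fᵀ + Q = [11 3; 3 6]
y = z − H·x̄ = [3]
S = H·P̄·Hᵀ + R = [50]
K = P̄·Hᵀ·S⁻¹ = [-1/25; 3/10]
x' = x̄ + K·y = [-228/25, -21/10]
P' = (I − K·H)·P̄ = [273/25 18/5; 18/5 3/2]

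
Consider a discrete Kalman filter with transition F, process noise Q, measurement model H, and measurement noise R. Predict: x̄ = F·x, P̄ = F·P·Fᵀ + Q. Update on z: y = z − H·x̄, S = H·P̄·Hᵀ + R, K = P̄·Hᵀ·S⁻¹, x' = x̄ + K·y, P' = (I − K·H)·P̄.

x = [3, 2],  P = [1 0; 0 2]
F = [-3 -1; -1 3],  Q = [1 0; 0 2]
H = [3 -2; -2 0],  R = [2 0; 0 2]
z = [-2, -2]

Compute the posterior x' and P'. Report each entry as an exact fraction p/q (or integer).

x' = [508/1111, 333/202]
P' = [498/1111 66/101; 66/101 291/202]

x̄ = F·x = [-11, 3]
P̄ = F·P·Fᵀ + Q = [12 -3; -3 21]
y = z − H·x̄ = [37, -24]
S = H·P̄·Hᵀ + R = [230 -84; -84 50]
K = P̄·Hᵀ·S⁻¹ = [21/1111 -498/1111; -93/202 -66/101]
x' = x̄ + K·y = [508/1111, 333/202]
P' = (I − K·H)·P̄ = [498/1111 66/101; 66/101 291/202]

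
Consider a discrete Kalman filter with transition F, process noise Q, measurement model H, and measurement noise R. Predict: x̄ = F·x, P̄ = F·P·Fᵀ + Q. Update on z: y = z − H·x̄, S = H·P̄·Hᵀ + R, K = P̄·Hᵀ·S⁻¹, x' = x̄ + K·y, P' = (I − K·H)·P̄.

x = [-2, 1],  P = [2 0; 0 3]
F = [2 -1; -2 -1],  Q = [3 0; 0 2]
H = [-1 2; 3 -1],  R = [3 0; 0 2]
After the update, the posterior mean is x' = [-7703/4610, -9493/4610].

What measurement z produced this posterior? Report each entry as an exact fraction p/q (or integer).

z = [-3, -3]

x̄ = F·x = [-5, 3]
P̄ = F·P·Fᵀ + Q = [14 -5; -5 13]
S = H·P̄·Hᵀ + R = [89 -103; -103 171]
K = P̄·Hᵀ·S⁻¹ = [737/4610 1711/4610; 2417/4610 701/4610]
x' − x̄ = [15347/4610, -23323/4610] = K·y
y = (KᵀK)⁻¹·Kᵀ·(x' − x̄) = [-14, 15]
z = y + H·x̄ = [-14, 15] + [11, -18] = [-3, -3]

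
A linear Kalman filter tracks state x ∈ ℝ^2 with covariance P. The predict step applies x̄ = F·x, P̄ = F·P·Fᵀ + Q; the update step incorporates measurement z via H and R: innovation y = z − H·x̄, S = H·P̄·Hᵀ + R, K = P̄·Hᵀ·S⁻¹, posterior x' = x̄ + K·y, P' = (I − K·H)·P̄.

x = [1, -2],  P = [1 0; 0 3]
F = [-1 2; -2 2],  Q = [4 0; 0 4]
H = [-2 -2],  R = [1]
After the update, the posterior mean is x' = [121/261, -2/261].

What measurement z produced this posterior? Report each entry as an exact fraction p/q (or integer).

z = [-1]

x̄ = F·x = [-5, -6]
P̄ = F·P·Fᵀ + Q = [17 14; 14 20]
S = H·P̄·Hᵀ + R = [261]
K = P̄·Hᵀ·S⁻¹ = [-62/261; -68/261]
x' − x̄ = [1426/261, 1564/261] = K·y
y = (KᵀK)⁻¹·Kᵀ·(x' − x̄) = [-23]
z = y + H·x̄ = [-23] + [22] = [-1]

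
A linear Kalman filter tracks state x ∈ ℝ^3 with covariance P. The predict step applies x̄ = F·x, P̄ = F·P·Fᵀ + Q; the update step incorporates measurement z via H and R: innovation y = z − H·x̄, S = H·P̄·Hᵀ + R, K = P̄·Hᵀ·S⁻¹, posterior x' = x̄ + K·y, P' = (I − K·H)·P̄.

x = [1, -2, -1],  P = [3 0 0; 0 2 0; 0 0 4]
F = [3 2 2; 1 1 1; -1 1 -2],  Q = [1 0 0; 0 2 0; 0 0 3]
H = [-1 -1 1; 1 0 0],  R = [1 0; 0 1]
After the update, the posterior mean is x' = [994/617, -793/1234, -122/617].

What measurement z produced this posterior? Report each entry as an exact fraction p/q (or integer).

x̄ = F·x = [-3, -2, -1]
P̄ = F·P·Fᵀ + Q = [52 21 -21; 21 11 -9; -21 -9 24]
S = H·P̄·Hᵀ + R = [190 -94; -94 53]
K = P̄·Hᵀ·S⁻¹ = [-47/617 522/617; -199/1234 68/617; 444/617 543/617]
x' − x̄ = [2845/617, 1675/1234, 495/617] = K·y
y = (KᵀK)⁻¹·Kᵀ·(x' − x̄) = [-5, 5]
z = y + H·x̄ = [-5, 5] + [4, -3] = [-1, 2]

z = [-1, 2]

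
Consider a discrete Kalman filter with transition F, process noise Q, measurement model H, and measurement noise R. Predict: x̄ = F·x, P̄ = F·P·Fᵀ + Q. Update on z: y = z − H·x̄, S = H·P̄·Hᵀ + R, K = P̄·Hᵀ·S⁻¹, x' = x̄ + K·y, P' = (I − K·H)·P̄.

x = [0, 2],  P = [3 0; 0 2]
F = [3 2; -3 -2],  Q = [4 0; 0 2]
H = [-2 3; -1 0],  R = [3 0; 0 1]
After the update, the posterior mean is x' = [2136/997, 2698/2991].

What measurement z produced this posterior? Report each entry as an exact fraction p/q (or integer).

x̄ = F·x = [4, -4]
P̄ = F·P·Fᵀ + Q = [39 -35; -35 37]
S = H·P̄·Hᵀ + R = [912 183; 183 40]
K = P̄·Hᵀ·S⁻¹ = [-61/997 -693/997; 835/2991 -401/997]
x' − x̄ = [-1852/997, 14662/2991] = K·y
y = (KᵀK)⁻¹·Kᵀ·(x' − x̄) = [19, 1]
z = y + H·x̄ = [19, 1] + [-20, -4] = [-1, -3]

z = [-1, -3]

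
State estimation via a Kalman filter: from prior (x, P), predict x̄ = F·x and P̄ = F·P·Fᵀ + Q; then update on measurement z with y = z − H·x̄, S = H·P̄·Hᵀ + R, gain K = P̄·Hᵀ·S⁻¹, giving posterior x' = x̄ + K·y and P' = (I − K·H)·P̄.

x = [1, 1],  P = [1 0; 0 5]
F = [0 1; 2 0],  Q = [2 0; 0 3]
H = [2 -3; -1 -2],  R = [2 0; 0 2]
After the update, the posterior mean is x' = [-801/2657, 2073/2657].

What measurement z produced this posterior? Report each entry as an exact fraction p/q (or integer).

z = [-3, -1]

x̄ = F·x = [1, 2]
P̄ = F·P·Fᵀ + Q = [7 0; 0 7]
S = H·P̄·Hᵀ + R = [93 28; 28 37]
K = P̄·Hᵀ·S⁻¹ = [714/2657 -1043/2657; -385/2657 -714/2657]
x' − x̄ = [-3458/2657, -3241/2657] = K·y
y = (KᵀK)⁻¹·Kᵀ·(x' − x̄) = [1, 4]
z = y + H·x̄ = [1, 4] + [-4, -5] = [-3, -1]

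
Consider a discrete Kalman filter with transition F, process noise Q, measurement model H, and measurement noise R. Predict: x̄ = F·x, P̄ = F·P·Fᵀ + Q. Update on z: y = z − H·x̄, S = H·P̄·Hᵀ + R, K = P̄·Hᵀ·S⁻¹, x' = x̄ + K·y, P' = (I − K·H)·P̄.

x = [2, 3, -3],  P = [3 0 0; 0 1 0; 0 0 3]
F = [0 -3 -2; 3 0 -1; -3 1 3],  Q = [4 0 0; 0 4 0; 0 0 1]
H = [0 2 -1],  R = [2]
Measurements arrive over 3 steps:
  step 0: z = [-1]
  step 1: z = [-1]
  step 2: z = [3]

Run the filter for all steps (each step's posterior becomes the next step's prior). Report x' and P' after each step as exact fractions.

step 0: x' = [-2037/338, -7/13, -44/169], P' = [7361/338 -54/13 -1437/169; -54/13 2 44/13; -1437/169 44/13 1272/169]
step 1: x' = [1296355/137473, -2319043/962311, -520147/137473], P' = [695042/19639 -1032998/137473 -300716/19639; -1032998/137473 2548565/962311 645732/137473; -300716/19639 645732/137473 200194/19639]
step 2: x' = [61275755/452620837, 522064384/452620837, -333595267/452620837], P' = [135957784351/4526208370 -14115264037/2263104185 -28873579071/2263104185; -14115264037/2263104185 5305207418/2263104185 9254273154/2263104185; -28873579071/2263104185 9254273154/2263104185 20320546692/2263104185]

step 0: x̄ = F·x = [-3, 9, -12]
step 0: P̄ = F·P·Fᵀ + Q = [25 6 -21; 6 34 -36; -21 -36 56]
step 0: y = z − H·x̄ = [-31]
step 0: S = H·P̄·Hᵀ + R = [338]
step 0: K = P̄·Hᵀ·S⁻¹ = [33/338; 4/13; -64/169]
step 0: x' = x̄ + K·y = [-2037/338, -7/13, -44/169]
step 0: P' = (I − K·H)·P̄ = [7361/338 -54/13 -1437/169; -54/13 2 44/13; -1437/169 44/13 1272/169]
step 1: x̄ = F·x = [361/169, -6023/338, 5665/338]
step 1: P̄ = F·P·Fᵀ + Q = [15670/169 19200/169 -29878/169; 19200/169 87389/338 -113725/338; -29878/169 -113725/338 157179/338]
step 1: y = z − H·x̄ = [17373/338]
step 1: S = H·P̄·Hᵀ + R = [962311/338]
step 1: K = P̄·Hᵀ·S⁻¹ = [19508/137473; 288503/962311; -54947/137473]
step 1: x' = x̄ + K·y = [1296355/137473, -2319043/962311, -520147/137473]
step 1: P' = (I − K·H)·P̄ = [695042/19639 -1032998/137473 -300716/19639; -1032998/137473 2548565/962311 645732/137473; -300716/19639 645732/137473 200194/19639]
step 2: x̄ = F·x = [14239187/962311, 4409212/137473, -40465585/962311]
step 2: P̄ = F·P·Fᵀ + Q = [120265841/962311 26666966/137473 -269713473/962311; 26666966/137473 8338424/19639 -76996590/137473; -269713473/962311 -76996590/137473 734048124/962311]
step 2: y = z − H·x̄ = [-99307620/962311]
step 2: S = H·P̄·Hᵀ + R = [4526208370/962311]
step 2: K = P̄·Hᵀ·S⁻¹ = [643050997/4526208370; 678070841/2263104185; -906000192/2263104185]
step 2: x' = x̄ + K·y = [61275755/452620837, 522064384/452620837, -333595267/452620837]
step 2: P' = (I − K·H)·P̄ = [135957784351/4526208370 -14115264037/2263104185 -28873579071/2263104185; -14115264037/2263104185 5305207418/2263104185 9254273154/2263104185; -28873579071/2263104185 9254273154/2263104185 20320546692/2263104185]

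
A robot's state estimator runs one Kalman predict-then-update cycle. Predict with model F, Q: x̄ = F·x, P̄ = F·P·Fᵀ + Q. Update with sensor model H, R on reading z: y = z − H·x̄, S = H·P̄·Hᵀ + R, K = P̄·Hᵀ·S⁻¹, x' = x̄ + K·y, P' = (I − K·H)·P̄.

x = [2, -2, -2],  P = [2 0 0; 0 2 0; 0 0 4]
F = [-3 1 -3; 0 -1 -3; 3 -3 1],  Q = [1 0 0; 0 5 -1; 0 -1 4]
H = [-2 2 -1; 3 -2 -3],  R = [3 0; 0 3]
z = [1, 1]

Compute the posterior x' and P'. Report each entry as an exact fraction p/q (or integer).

x̄ = F·x = [-2, 8, 10]
P̄ = F·P·Fᵀ + Q = [57 34 -36; 34 43 -7; -36 -7 44]
y = z − H·x̄ = [-9, 53]
S = H·P̄·Hᵀ + R = [59 -122; -122 1240]
K = P̄·Hᵀ·S⁻¹ = [6671/29138 11229/58276; 17757/29138 5233/58276; -2553/14569 -5813/29138]
x' = x̄ + K·y = [358507/58276, 423931/58276, 29245/29138]
P' = (I − K·H)·P̄ = [1085833/58276 1232361/58276 126515/29138; 1232361/58276 1424397/58276 138765/29138; 126515/29138 138765/29138 19909/14569]

x' = [358507/58276, 423931/58276, 29245/29138]
P' = [1085833/58276 1232361/58276 126515/29138; 1232361/58276 1424397/58276 138765/29138; 126515/29138 138765/29138 19909/14569]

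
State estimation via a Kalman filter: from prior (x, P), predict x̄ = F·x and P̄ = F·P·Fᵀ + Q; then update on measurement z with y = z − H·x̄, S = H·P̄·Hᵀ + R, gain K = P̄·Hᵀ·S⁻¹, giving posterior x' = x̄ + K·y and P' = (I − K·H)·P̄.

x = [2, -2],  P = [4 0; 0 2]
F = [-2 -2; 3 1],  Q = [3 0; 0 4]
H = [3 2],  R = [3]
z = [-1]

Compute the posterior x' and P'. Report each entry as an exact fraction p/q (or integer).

x' = [-75/26, 4]
P' = [1481/78 -28; -28 42]

x̄ = F·x = [0, 4]
P̄ = F·P·Fᵀ + Q = [27 -28; -28 42]
y = z − H·x̄ = [-9]
S = H·P̄·Hᵀ + R = [78]
K = P̄·Hᵀ·S⁻¹ = [25/78; 0]
x' = x̄ + K·y = [-75/26, 4]
P' = (I − K·H)·P̄ = [1481/78 -28; -28 42]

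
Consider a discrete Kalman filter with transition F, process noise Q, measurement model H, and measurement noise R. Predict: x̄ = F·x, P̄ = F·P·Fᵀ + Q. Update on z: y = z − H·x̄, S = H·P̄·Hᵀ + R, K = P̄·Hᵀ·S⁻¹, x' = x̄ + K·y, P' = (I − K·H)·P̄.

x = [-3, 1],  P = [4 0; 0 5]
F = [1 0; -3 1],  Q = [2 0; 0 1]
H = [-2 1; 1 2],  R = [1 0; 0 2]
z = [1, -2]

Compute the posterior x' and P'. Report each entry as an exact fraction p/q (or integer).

x̄ = F·x = [-3, 10]
P̄ = F·P·Fᵀ + Q = [6 -12; -12 42]
y = z − H·x̄ = [-15, -19]
S = H·P̄·Hᵀ + R = [115 108; 108 128]
K = P̄·Hᵀ·S⁻¹ = [-141/382 261/1528; 42/191 72/191]
x' = x̄ + K·y = [-1083/1528, -88/191]
P' = (I − K·H)·P̄ = [165/764 12/191; 12/191 66/191]

x' = [-1083/1528, -88/191]
P' = [165/764 12/191; 12/191 66/191]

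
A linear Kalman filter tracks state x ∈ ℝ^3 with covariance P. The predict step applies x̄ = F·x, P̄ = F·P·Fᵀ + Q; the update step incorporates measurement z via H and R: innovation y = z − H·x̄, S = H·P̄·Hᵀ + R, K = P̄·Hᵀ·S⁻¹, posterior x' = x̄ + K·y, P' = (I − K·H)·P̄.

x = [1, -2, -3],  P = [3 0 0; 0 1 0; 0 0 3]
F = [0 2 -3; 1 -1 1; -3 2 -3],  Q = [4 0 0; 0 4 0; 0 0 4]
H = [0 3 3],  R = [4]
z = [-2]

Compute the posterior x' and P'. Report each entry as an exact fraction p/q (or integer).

x̄ = F·x = [5, 0, 2]
P̄ = F·P·Fᵀ + Q = [35 -11 31; -11 11 -20; 31 -20 62]
y = z − H·x̄ = [-8]
S = H·P̄·Hᵀ + R = [301]
K = P̄·Hᵀ·S⁻¹ = [60/301; -27/301; 18/43]
x' = x̄ + K·y = [1025/301, 216/301, -58/43]
P' = (I − K·H)·P̄ = [6935/301 -1691/301 253/43; -1691/301 2582/301 -374/43; 253/43 -374/43 398/43]

x' = [1025/301, 216/301, -58/43]
P' = [6935/301 -1691/301 253/43; -1691/301 2582/301 -374/43; 253/43 -374/43 398/43]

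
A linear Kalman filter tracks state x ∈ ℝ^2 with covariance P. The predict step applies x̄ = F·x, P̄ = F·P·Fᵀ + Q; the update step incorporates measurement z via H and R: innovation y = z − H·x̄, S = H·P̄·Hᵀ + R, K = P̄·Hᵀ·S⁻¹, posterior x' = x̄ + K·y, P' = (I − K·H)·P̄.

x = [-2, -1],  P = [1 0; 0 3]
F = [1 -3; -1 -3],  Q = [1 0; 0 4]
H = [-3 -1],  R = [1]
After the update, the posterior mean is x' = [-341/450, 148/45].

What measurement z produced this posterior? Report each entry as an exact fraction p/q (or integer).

z = [-1]

x̄ = F·x = [1, 5]
P̄ = F·P·Fᵀ + Q = [29 26; 26 32]
S = H·P̄·Hᵀ + R = [450]
K = P̄·Hᵀ·S⁻¹ = [-113/450; -11/45]
x' − x̄ = [-791/450, -77/45] = K·y
y = (KᵀK)⁻¹·Kᵀ·(x' − x̄) = [7]
z = y + H·x̄ = [7] + [-8] = [-1]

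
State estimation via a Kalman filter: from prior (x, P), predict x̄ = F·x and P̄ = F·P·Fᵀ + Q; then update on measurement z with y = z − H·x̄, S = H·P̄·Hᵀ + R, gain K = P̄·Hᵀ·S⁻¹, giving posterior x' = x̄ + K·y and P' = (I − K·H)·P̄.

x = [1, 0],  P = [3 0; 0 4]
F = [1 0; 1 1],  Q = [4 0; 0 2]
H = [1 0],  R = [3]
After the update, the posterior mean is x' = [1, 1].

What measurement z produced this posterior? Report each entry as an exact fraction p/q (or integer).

z = [1]

x̄ = F·x = [1, 1]
P̄ = F·P·Fᵀ + Q = [7 3; 3 9]
S = H·P̄·Hᵀ + R = [10]
K = P̄·Hᵀ·S⁻¹ = [7/10; 3/10]
x' − x̄ = [0, 0] = K·y
y = (KᵀK)⁻¹·Kᵀ·(x' − x̄) = [0]
z = y + H·x̄ = [0] + [1] = [1]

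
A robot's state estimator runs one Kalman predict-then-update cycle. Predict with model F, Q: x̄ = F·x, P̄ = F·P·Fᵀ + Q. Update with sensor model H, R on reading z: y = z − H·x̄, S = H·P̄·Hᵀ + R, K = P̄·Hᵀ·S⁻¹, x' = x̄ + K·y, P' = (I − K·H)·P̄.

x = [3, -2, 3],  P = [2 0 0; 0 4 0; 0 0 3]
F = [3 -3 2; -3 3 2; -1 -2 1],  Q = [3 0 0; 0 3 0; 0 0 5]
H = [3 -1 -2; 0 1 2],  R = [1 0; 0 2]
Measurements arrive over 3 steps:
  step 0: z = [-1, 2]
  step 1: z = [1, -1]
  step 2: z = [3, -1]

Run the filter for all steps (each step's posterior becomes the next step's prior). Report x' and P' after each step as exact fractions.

step 0: x̄ = F·x = [21, -9, 4]
step 0: P̄ = F·P·Fᵀ + Q = [69 -42 24; -42 69 -12; 24 -12 26]
step 0: y = z − H·x̄ = [-65, 3]
step 0: S = H·P̄·Hᵀ + R = [711 -107; -107 127]
step 0: K = P̄·Hᵀ·S⁻¹ = [2379/7168 2343/7168; -8451/39424 6849/39424; 149/1408 569/1408]
step 0: x' = x̄ + K·y = [1461/3584, 107523/19712, -1173/704]
step 0: P' = (I − K·H)·P̄ = [2355/7168 159/3584 39/128; 159/3584 483465/19712 -8511/704; 39/128 -8511/704 1135/176]
step 1: x̄ = F·x = [-104043/5632, 66507/5632, -511851/39424]
step 1: P̄ = F·P·Fᵀ + Q = [4510351/11264 -2220143/11264 2746937/11264; -2220143/11264 1159759/11264 -1380697/11264; 2746937/11264 -1380697/11264 12442937/78848]
step 1: y = z − H·x̄ = [833087/19712, 518729/39424]
step 1: S = H·P̄·Hᵀ + R = [41491201/19712 24758903/39424; 24758903/39424 19388241/78848]
step 1: K = P̄·Hᵀ·S⁻¹ = [3263800994/9711755611 3143114603/9711755611; -1666518646/9711755611 -1359611059/9711755611; 882777129/9711755611 5369718531/9711755611]
step 1: x' = x̄ + K·y = [-116585607/9711755611, 26362580901/9711755611, -18128114784/9711755611]
step 1: P' = (I − K·H)·P̄ = [3183343400/9711755611 -1461913588/9711755611 3874071397/9711755611; -1461913588/9711755611 58160581490/9711755611 -30439901804/9711755611; 3874071397/9711755611 -30439901804/9711755611 20589669433/9711755611]
step 2: x̄ = F·x = [-115693729092/9711755611, 43181269956/9711755611, -70736690979/9711755611]
step 2: P̄ = F·P·Fᵀ + Q = [1101671391571/9711755611 -496051090862/9711755611 601931922395/9711755611; -496051090862/9711755611 278136034747/9711755611 -291550315819/9711755611; 601931922395/9711755611 -291550315819/9711755611 413137926918/9711755611]
step 2: y = z − H·x̄ = [277924342107/9711755611, 88580356391/9711755611]
step 2: S = H·P̄·Hᵀ + R = [6442364235325/9711755611 1358951782641/9711755611; 1358951782641/9711755611 783909990365/9711755611]
step 2: K = P̄·Hᵀ·S⁻¹ = [110596763349407/329856296473304 106110173261765/329856296473304; -6603868308263/41232037059163 -4592329470410/41232037059163; 27774425015693/329856296473304 176855101882967/329856296473304]
step 2: x' = x̄ + K·y = [25413848083967/41232037059163, -47541786623893/41232037059163, 671014660289/41232037059163]
step 2: P' = (I − K·H)·P̄ = [107605703290979/329856296473304 -5262842416361/41232037059163 127161542927209/329856296473304; -5262842416361/41232037059163 232089364540006/41232037059163 -120637011740413/41232037059163; 127161542927209/329856296473304 -120637011740413/41232037059163 659403148844619/329856296473304]

step 0: x' = [1461/3584, 107523/19712, -1173/704], P' = [2355/7168 159/3584 39/128; 159/3584 483465/19712 -8511/704; 39/128 -8511/704 1135/176]
step 1: x' = [-116585607/9711755611, 26362580901/9711755611, -18128114784/9711755611], P' = [3183343400/9711755611 -1461913588/9711755611 3874071397/9711755611; -1461913588/9711755611 58160581490/9711755611 -30439901804/9711755611; 3874071397/9711755611 -30439901804/9711755611 20589669433/9711755611]
step 2: x' = [25413848083967/41232037059163, -47541786623893/41232037059163, 671014660289/41232037059163], P' = [107605703290979/329856296473304 -5262842416361/41232037059163 127161542927209/329856296473304; -5262842416361/41232037059163 232089364540006/41232037059163 -120637011740413/41232037059163; 127161542927209/329856296473304 -120637011740413/41232037059163 659403148844619/329856296473304]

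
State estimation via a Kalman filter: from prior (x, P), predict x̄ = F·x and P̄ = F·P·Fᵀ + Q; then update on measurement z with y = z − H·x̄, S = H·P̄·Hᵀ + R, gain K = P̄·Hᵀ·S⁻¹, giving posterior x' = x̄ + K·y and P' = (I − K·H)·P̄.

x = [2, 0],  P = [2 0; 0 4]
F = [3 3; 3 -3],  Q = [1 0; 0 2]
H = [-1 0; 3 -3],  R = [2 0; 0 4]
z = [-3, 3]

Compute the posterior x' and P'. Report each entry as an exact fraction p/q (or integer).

x' = [15385/4613, 10956/4613]
P' = [25024/13839 8244/4613; 8244/4613 10180/4613]

x̄ = F·x = [6, 6]
P̄ = F·P·Fᵀ + Q = [55 -18; -18 56]
y = z − H·x̄ = [3, 3]
S = H·P̄·Hᵀ + R = [57 -219; -219 1327]
K = P̄·Hᵀ·S⁻¹ = [-12512/13839 73/4613; -4122/4613 -1452/4613]
x' = x̄ + K·y = [15385/4613, 10956/4613]
P' = (I − K·H)·P̄ = [25024/13839 8244/4613; 8244/4613 10180/4613]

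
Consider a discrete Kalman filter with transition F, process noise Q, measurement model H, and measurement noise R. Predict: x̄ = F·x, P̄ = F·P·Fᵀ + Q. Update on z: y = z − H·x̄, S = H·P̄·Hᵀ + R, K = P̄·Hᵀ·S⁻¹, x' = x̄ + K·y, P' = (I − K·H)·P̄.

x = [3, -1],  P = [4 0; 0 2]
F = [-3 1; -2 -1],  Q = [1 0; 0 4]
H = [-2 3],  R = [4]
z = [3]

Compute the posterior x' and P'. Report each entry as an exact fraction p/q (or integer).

x' = [-458/47, -257/47]
P' = [1761/47 1166/47; 1166/47 792/47]

x̄ = F·x = [-10, -5]
P̄ = F·P·Fᵀ + Q = [39 22; 22 22]
y = z − H·x̄ = [-2]
S = H·P̄·Hᵀ + R = [94]
K = P̄·Hᵀ·S⁻¹ = [-6/47; 11/47]
x' = x̄ + K·y = [-458/47, -257/47]
P' = (I − K·H)·P̄ = [1761/47 1166/47; 1166/47 792/47]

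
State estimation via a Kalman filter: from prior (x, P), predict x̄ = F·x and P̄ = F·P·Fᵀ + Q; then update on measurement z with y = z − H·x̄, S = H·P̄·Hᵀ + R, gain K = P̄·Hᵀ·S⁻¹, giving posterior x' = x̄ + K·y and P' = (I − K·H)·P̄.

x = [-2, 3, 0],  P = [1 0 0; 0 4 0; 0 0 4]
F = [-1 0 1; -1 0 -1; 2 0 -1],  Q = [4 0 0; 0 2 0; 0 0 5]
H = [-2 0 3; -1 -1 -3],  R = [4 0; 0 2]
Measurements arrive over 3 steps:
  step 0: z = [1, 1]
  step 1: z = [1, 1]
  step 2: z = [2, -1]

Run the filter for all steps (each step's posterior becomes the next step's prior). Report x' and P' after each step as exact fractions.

step 0: x' = [-822/617, 4873/1851, -1321/1851], P' = [753/617 -1199/617 254/617; -1199/617 11192/1851 -2408/1851; 254/617 -2408/1851 788/1851]
step 1: x' = [-1642525/1801873, 2295707/1801873, -739367/1801873], P' = [1531309/1801873 -1772209/1801873 395786/1801873; -1772209/1801873 6470608/1801873 -1465264/1801873; 395786/1801873 -1465264/1801873 593276/1801873]
step 2: x' = [-835806055/1593931859, 2871288505/3187863718, 347809819/1593931859], P' = [1303429403/1593931859 -1370629291/1593931859 303120126/1593931859; -1370629291/1593931859 4966221420/1593931859 -1115605304/1593931859; 303120126/1593931859 -1115605304/1593931859 481787556/1593931859]

step 0: x̄ = F·x = [2, 2, -4]
step 0: P̄ = F·P·Fᵀ + Q = [9 -3 -6; -3 7 2; -6 2 13]
step 0: y = z − H·x̄ = [17, -7]
step 0: S = H·P̄·Hᵀ + R = [229 -129; -129 105]
step 0: K = P̄·Hᵀ·S⁻¹ = [-186/617 -158/617; -5/1234 -371/3702; 70/617 -359/1851]
step 0: x' = x̄ + K·y = [-822/617, 4873/1851, -1321/1851]
step 0: P' = (I − K·H)·P̄ = [753/617 -1199/617 254/617; -1199/617 11192/1851 -2408/1851; 254/617 -2408/1851 788/1851]
step 1: x̄ = F·x = [1145/1851, 3787/1851, -3611/1851]
step 1: P̄ = F·P·Fᵀ + Q = [8927/1851 1471/1851 -3020/1851; 1471/1851 8273/1851 -4492/1851; -3020/1851 -4492/1851 16031/1851]
step 1: y = z − H·x̄ = [14974/1851, -1350/617]
step 1: S = H·P̄·Hᵀ + R = [223631/1851 -39689/617; -39689/617 41017/617]
step 1: K = P̄·Hᵀ·S⁻¹ = [-468815/1801873 -473229/1801873; -425687/3603746 -302607/3603746; 247064/1801873 -355175/1801873]
step 1: x' = x̄ + K·y = [-1642525/1801873, 2295707/1801873, -739367/1801873]
step 1: P' = (I − K·H)·P̄ = [1531309/1801873 -1772209/1801873 395786/1801873; -1772209/1801873 6470608/1801873 -1465264/1801873; 395786/1801873 -1465264/1801873 593276/1801873]
step 2: x̄ = F·x = [903158/1801873, 2381892/1801873, -2545683/1801873]
step 2: P̄ = F·P·Fᵀ + Q = [8540505/1801873 938033/1801873 -2468536/1801873; 938033/1801873 6519903/1801873 -2865128/1801873; -2468536/1801873 -2865128/1801873 14144733/1801873]
step 2: y = z − H·x̄ = [13047111/1801873, -6153872/1801873]
step 2: S = H·P̄·Hᵀ + R = [198294541/1801873 -107155745/1801873; -107155745/1801873 115840833/1801873]
step 2: K = P̄·Hᵀ·S⁻¹ = [-424374607/1593931859 -421080245/1593931859; -302778665/3187863718 -248776217/3187863718; 209780604/1593931859 -316438745/1593931859]
step 2: x' = x̄ + K·y = [-835806055/1593931859, 2871288505/3187863718, 347809819/1593931859]
step 2: P' = (I − K·H)·P̄ = [1303429403/1593931859 -1370629291/1593931859 303120126/1593931859; -1370629291/1593931859 4966221420/1593931859 -1115605304/1593931859; 303120126/1593931859 -1115605304/1593931859 481787556/1593931859]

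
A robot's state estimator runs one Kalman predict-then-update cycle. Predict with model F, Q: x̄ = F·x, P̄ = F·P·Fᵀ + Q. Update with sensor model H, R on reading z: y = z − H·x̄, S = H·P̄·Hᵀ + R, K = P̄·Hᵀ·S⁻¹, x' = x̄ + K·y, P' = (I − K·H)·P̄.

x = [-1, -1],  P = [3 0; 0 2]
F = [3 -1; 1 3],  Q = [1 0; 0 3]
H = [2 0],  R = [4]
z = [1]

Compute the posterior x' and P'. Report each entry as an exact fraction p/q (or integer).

x̄ = F·x = [-2, -4]
P̄ = F·P·Fᵀ + Q = [30 3; 3 24]
y = z − H·x̄ = [5]
S = H·P̄·Hᵀ + R = [124]
K = P̄·Hᵀ·S⁻¹ = [15/31; 3/62]
x' = x̄ + K·y = [13/31, -233/62]
P' = (I − K·H)·P̄ = [30/31 3/31; 3/31 735/31]

x' = [13/31, -233/62]
P' = [30/31 3/31; 3/31 735/31]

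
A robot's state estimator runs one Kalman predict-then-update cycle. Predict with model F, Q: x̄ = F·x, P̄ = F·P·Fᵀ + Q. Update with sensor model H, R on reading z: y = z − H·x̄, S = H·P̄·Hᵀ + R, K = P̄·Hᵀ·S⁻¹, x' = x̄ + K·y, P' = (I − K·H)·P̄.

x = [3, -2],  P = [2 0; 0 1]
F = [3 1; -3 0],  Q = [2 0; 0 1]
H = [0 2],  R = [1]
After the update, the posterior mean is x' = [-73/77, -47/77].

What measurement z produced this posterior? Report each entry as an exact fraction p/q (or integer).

z = [-1]

x̄ = F·x = [7, -9]
P̄ = F·P·Fᵀ + Q = [21 -18; -18 19]
S = H·P̄·Hᵀ + R = [77]
K = P̄·Hᵀ·S⁻¹ = [-36/77; 38/77]
x' − x̄ = [-612/77, 646/77] = K·y
y = (KᵀK)⁻¹·Kᵀ·(x' − x̄) = [17]
z = y + H·x̄ = [17] + [-18] = [-1]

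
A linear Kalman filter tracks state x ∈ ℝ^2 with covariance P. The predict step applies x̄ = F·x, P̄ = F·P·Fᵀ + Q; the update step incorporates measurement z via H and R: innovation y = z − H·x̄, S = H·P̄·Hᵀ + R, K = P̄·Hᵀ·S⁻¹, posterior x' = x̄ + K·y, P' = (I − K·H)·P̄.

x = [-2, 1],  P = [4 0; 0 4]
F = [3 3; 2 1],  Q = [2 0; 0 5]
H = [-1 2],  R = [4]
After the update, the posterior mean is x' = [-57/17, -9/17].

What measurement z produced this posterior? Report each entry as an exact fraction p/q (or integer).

x̄ = F·x = [-3, -3]
P̄ = F·P·Fᵀ + Q = [74 36; 36 25]
S = H·P̄·Hᵀ + R = [34]
K = P̄·Hᵀ·S⁻¹ = [-1/17; 7/17]
x' − x̄ = [-6/17, 42/17] = K·y
y = (KᵀK)⁻¹·Kᵀ·(x' − x̄) = [6]
z = y + H·x̄ = [6] + [-3] = [3]

z = [3]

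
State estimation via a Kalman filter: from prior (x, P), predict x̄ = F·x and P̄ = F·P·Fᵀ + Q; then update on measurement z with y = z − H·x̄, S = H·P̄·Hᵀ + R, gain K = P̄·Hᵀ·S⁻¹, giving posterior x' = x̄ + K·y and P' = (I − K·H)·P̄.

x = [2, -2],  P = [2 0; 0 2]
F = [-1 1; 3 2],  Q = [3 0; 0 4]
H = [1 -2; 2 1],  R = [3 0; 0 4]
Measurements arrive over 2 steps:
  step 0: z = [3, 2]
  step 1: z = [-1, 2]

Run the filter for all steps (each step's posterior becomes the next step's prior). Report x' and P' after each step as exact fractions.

step 0: x̄ = F·x = [-4, 2]
step 0: P̄ = F·P·Fᵀ + Q = [7 -2; -2 30]
step 0: y = z − H·x̄ = [11, 8]
step 0: S = H·P̄·Hᵀ + R = [138 -40; -40 54]
step 0: K = P̄·Hᵀ·S⁻¹ = [537/2926 524/1463; -577/1463 277/1463]
step 0: x' = x̄ + K·y = [2587/2926, -1205/1463]
step 0: P' = (I − K·H)·P̄ = [1999/2926 97/1463; 97/1463 914/1463]
step 1: x̄ = F·x = [-263/154, 2941/2926]
step 1: P̄ = F·P·Fᵀ + Q = [643/154 -113/154; -113/154 39335/2926]
step 1: y = z − H·x̄ = [723/266, 12905/2926]
step 1: S = H·P̄·Hᵀ + R = [16993/266 -4345/266; -4345/266 91319/2926]
step 1: K = P̄·Hᵀ·S⁻¹ = [879349/5053062 1693471/5053062; -139277/360933 65602/360933]
step 1: x' = x̄ + K·y = [1229513/5053062, 273557/360933]
step 1: P' = (I − K·H)·P̄ = [3237163/5053062 21397/360933; 21397/360933 219614/360933]

step 0: x' = [2587/2926, -1205/1463], P' = [1999/2926 97/1463; 97/1463 914/1463]
step 1: x' = [1229513/5053062, 273557/360933], P' = [3237163/5053062 21397/360933; 21397/360933 219614/360933]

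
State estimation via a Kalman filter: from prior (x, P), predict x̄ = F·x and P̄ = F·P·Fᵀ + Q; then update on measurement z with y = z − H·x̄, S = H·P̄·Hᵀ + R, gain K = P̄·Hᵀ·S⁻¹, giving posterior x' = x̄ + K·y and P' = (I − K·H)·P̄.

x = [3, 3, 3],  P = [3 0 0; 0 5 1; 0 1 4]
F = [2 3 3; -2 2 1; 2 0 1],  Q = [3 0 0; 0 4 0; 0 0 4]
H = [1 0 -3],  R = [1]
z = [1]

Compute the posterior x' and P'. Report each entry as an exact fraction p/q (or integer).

x̄ = F·x = [24, 3, 9]
P̄ = F·P·Fᵀ + Q = [114 39 27; 39 44 -6; 27 -6 20]
y = z − H·x̄ = [4]
S = H·P̄·Hᵀ + R = [133]
K = P̄·Hᵀ·S⁻¹ = [33/133; 3/7; -33/133]
x' = x̄ + K·y = [3324/133, 33/7, 1065/133]
P' = (I − K·H)·P̄ = [14073/133 174/7 4680/133; 174/7 137/7 57/7; 4680/133 57/7 1571/133]

x' = [3324/133, 33/7, 1065/133]
P' = [14073/133 174/7 4680/133; 174/7 137/7 57/7; 4680/133 57/7 1571/133]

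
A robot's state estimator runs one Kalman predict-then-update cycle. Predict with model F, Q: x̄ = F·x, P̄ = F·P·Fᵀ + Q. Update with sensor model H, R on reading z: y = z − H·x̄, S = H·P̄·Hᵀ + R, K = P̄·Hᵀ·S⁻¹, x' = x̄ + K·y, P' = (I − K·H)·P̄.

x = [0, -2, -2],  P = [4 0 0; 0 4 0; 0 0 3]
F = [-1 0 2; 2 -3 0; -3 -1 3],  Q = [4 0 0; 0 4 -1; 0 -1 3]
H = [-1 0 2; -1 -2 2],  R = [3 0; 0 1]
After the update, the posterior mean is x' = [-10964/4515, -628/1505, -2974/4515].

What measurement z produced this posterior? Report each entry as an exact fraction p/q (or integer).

z = [1, 2]

x̄ = F·x = [-4, 6, -4]
P̄ = F·P·Fᵀ + Q = [20 -8 30; -8 56 -13; 30 -13 70]
S = H·P̄·Hᵀ + R = [183 216; 216 477]
K = P̄·Hᵀ·S⁻¹ = [776/4515 536/13545; 722/1505 -6634/13545; 2566/4515 376/13545]
x' − x̄ = [7096/4515, -9658/1505, 15086/4515] = K·y
y = (KᵀK)⁻¹·Kᵀ·(x' − x̄) = [5, 18]
z = y + H·x̄ = [5, 18] + [-4, -16] = [1, 2]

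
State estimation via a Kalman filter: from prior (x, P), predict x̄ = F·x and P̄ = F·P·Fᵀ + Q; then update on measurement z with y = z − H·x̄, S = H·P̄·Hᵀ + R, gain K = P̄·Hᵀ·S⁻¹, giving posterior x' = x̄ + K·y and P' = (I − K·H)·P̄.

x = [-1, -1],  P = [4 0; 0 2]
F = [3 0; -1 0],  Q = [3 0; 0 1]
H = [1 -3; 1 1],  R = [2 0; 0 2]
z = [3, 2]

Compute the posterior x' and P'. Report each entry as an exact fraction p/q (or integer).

x' = [1167/586, -195/586]
P' = [294/293 39/293; 39/293 56/293]

x̄ = F·x = [-3, 1]
P̄ = F·P·Fᵀ + Q = [39 -12; -12 5]
y = z − H·x̄ = [9, 4]
S = H·P̄·Hᵀ + R = [158 48; 48 22]
K = P̄·Hᵀ·S⁻¹ = [177/586 333/586; -129/586 95/586]
x' = x̄ + K·y = [1167/586, -195/586]
P' = (I − K·H)·P̄ = [294/293 39/293; 39/293 56/293]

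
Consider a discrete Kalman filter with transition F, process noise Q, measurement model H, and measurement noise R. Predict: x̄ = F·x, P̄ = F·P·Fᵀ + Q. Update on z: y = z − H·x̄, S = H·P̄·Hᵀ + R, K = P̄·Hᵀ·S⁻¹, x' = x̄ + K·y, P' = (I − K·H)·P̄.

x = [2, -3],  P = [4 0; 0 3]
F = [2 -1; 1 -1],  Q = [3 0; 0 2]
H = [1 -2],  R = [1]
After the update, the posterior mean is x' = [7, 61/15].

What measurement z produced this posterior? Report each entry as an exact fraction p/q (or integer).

z = [-1]

x̄ = F·x = [7, 5]
P̄ = F·P·Fᵀ + Q = [22 11; 11 9]
S = H·P̄·Hᵀ + R = [15]
K = P̄·Hᵀ·S⁻¹ = [0; -7/15]
x' − x̄ = [0, -14/15] = K·y
y = (KᵀK)⁻¹·Kᵀ·(x' − x̄) = [2]
z = y + H·x̄ = [2] + [-3] = [-1]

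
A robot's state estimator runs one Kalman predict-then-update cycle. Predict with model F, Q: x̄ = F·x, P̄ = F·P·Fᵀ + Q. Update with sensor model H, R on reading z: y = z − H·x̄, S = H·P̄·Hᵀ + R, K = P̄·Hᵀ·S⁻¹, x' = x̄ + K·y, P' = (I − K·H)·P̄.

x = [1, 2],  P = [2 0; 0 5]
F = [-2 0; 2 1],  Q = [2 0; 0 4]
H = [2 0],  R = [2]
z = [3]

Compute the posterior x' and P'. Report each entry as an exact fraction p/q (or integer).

x' = [4/3, 4/3]
P' = [10/21 -8/21; -8/21 229/21]

x̄ = F·x = [-2, 4]
P̄ = F·P·Fᵀ + Q = [10 -8; -8 17]
y = z − H·x̄ = [7]
S = H·P̄·Hᵀ + R = [42]
K = P̄·Hᵀ·S⁻¹ = [10/21; -8/21]
x' = x̄ + K·y = [4/3, 4/3]
P' = (I − K·H)·P̄ = [10/21 -8/21; -8/21 229/21]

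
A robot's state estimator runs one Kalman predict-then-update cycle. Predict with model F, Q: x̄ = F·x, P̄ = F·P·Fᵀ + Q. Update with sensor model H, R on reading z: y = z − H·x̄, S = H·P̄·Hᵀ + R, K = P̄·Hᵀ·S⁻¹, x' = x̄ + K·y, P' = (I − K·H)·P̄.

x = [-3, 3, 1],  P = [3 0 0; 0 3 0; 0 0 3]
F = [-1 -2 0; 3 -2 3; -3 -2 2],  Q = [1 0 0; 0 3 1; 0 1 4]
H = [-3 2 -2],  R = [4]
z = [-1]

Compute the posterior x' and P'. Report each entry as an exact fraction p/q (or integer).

x' = [-125/23, -586/69, 5/23]
P' = [172/23 1054/69 98/23; 1054/69 42491/828 7759/276; 98/23 7759/276 2035/92]

x̄ = F·x = [-3, -12, 5]
P̄ = F·P·Fᵀ + Q = [16 3 21; 3 69 4; 21 4 55]
y = z − H·x̄ = [24]
S = H·P̄·Hᵀ + R = [828]
K = P̄·Hᵀ·S⁻¹ = [-7/69; 121/828; -55/276]
x' = x̄ + K·y = [-125/23, -586/69, 5/23]
P' = (I − K·H)·P̄ = [172/23 1054/69 98/23; 1054/69 42491/828 7759/276; 98/23 7759/276 2035/92]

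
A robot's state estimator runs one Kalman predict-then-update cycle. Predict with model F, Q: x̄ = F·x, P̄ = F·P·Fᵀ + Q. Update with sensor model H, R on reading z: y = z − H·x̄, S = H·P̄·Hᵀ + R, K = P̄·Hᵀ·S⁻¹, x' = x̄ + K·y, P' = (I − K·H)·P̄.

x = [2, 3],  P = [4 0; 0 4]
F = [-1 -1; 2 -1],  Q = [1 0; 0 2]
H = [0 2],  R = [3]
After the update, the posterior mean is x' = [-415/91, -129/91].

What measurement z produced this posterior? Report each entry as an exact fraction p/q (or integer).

x̄ = F·x = [-5, 1]
P̄ = F·P·Fᵀ + Q = [9 -4; -4 22]
S = H·P̄·Hᵀ + R = [91]
K = P̄·Hᵀ·S⁻¹ = [-8/91; 44/91]
x' − x̄ = [40/91, -220/91] = K·y
y = (KᵀK)⁻¹·Kᵀ·(x' − x̄) = [-5]
z = y + H·x̄ = [-5] + [2] = [-3]

z = [-3]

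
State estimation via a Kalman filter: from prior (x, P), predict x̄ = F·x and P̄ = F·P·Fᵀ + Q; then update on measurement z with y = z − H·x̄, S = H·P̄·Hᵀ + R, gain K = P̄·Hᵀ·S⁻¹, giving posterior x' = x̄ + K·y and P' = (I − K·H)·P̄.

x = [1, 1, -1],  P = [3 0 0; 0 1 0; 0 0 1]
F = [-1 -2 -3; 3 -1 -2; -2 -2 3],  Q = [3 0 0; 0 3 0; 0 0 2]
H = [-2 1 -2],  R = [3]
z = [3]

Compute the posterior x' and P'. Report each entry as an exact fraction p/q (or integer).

x̄ = F·x = [0, 4, -7]
P̄ = F·P·Fᵀ + Q = [19 -1 1; -1 35 -22; 1 -22 27]
y = z − H·x̄ = [-15]
S = H·P̄·Hᵀ + R = [322]
K = P̄·Hᵀ·S⁻¹ = [-41/322; 81/322; -39/161]
x' = x̄ + K·y = [615/322, 73/322, -542/161]
P' = (I − K·H)·P̄ = [4437/322 2999/322 -1438/161; 2999/322 4709/322 -383/161; -1438/161 -383/161 1305/161]

x' = [615/322, 73/322, -542/161]
P' = [4437/322 2999/322 -1438/161; 2999/322 4709/322 -383/161; -1438/161 -383/161 1305/161]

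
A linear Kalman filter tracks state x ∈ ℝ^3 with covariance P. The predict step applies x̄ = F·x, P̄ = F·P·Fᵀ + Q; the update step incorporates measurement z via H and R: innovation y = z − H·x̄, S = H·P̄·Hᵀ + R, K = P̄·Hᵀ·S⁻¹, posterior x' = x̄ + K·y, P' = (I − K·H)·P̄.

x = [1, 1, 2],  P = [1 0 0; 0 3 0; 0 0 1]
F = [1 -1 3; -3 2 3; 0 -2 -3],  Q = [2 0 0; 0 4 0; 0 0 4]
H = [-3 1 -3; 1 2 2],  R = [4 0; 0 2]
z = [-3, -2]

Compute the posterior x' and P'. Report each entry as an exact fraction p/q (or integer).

x' = [115896/17027, 18884/17027, -93277/17027]
P' = [194250/17027 72972/17027 -168270/17027; 72972/17027 72555/34054 -131755/34054; -168270/17027 -131755/34054 300983/34054]

x̄ = F·x = [6, 5, -8]
P̄ = F·P·Fᵀ + Q = [15 0 -3; 0 34 -21; -3 -21 25]
y = z − H·x̄ = [-14, -2]
S = H·P̄·Hᵀ + R = [470 -16; -16 73]
K = P̄·Hᵀ·S⁻¹ = [-1242/17027 1827/17027; 7497/34054 6886/17027; -6271/34054 479/17027]
x' = x̄ + K·y = [115896/17027, 18884/17027, -93277/17027]
P' = (I − K·H)·P̄ = [194250/17027 72972/17027 -168270/17027; 72972/17027 72555/34054 -131755/34054; -168270/17027 -131755/34054 300983/34054]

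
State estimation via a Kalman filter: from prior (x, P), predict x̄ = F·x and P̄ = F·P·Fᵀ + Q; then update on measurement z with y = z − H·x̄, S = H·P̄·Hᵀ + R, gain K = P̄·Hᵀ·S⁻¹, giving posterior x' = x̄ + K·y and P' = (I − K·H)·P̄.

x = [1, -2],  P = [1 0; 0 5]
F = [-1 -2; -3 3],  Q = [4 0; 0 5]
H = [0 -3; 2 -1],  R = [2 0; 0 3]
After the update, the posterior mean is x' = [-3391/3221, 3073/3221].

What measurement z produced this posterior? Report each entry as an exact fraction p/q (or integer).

z = [-3, -3]

x̄ = F·x = [3, -9]
P̄ = F·P·Fᵀ + Q = [25 -27; -27 59]
S = H·P̄·Hᵀ + R = [533 339; 339 270]
K = P̄·Hᵀ·S⁻¹ = [-1411/9663 13582/28989; -3161/9663 -226/28989]
x' − x̄ = [-13054/3221, 32062/3221] = K·y
y = (KᵀK)⁻¹·Kᵀ·(x' − x̄) = [-30, -18]
z = y + H·x̄ = [-30, -18] + [27, 15] = [-3, -3]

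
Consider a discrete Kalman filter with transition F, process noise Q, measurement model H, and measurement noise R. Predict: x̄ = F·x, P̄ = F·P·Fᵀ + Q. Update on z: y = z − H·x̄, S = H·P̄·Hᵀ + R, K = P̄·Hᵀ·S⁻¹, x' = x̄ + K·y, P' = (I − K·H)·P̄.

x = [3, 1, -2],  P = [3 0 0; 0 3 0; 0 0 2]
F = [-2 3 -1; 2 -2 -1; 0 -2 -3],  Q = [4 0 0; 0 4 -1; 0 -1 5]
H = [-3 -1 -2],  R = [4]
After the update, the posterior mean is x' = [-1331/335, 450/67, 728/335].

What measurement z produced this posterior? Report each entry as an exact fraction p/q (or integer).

z = [1]

x̄ = F·x = [-1, 6, 4]
P̄ = F·P·Fᵀ + Q = [45 -28 -12; -28 30 17; -12 17 35]
S = H·P̄·Hᵀ + R = [335]
K = P̄·Hᵀ·S⁻¹ = [-83/335; 4/67; -51/335]
x' − x̄ = [-996/335, 48/67, -612/335] = K·y
y = (KᵀK)⁻¹·Kᵀ·(x' − x̄) = [12]
z = y + H·x̄ = [12] + [-11] = [1]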